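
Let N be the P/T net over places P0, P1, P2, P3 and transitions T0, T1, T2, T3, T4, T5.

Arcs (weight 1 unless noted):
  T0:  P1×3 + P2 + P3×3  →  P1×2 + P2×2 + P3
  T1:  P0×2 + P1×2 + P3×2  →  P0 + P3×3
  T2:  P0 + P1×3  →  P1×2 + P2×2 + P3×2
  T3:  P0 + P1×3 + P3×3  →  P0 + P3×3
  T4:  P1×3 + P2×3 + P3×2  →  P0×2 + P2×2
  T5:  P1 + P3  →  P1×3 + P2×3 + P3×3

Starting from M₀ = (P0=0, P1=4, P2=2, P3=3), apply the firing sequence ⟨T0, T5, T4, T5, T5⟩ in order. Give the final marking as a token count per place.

step 1: fire T0:  (P0=0, P1=4, P2=2, P3=3) → (P0=0, P1=3, P2=3, P3=1)
step 2: fire T5:  (P0=0, P1=3, P2=3, P3=1) → (P0=0, P1=5, P2=6, P3=3)
step 3: fire T4:  (P0=0, P1=5, P2=6, P3=3) → (P0=2, P1=2, P2=5, P3=1)
step 4: fire T5:  (P0=2, P1=2, P2=5, P3=1) → (P0=2, P1=4, P2=8, P3=3)
step 5: fire T5:  (P0=2, P1=4, P2=8, P3=3) → (P0=2, P1=6, P2=11, P3=5)

(P0=2, P1=6, P2=11, P3=5)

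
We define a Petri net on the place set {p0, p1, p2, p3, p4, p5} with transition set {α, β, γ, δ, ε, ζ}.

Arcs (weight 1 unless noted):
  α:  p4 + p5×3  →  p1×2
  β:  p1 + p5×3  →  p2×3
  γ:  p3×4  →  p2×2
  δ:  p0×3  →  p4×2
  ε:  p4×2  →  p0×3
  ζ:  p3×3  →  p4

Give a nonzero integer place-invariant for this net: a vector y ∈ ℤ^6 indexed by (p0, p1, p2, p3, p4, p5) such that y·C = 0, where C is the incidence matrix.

Incidence matrix C (rows=places, cols=transitions):
        α    β    γ    δ    ε    ζ
   p0   0    0    0   -3    3    0
   p1   2   -1    0    0    0    0
   p2   0    3    2    0    0    0
   p3   0    0   -4    0    0   -3
   p4  -1    0    0    2   -2    1
   p5  -3   -3    0    0    0    0

Candidate y = [2, 3, 2, 1, 3, 1]; check y·C column-wise:
  col α: 2·0 + 3·2 + 2·0 + 1·0 + 3·-1 + 1·-3 = 0
  col β: 2·0 + 3·-1 + 2·3 + 1·0 + 3·0 + 1·-3 = 0
  col γ: 2·0 + 3·0 + 2·2 + 1·-4 + 3·0 + 1·0 = 0
  col δ: 2·-3 + 3·0 + 2·0 + 1·0 + 3·2 + 1·0 = 0
  col ε: 2·3 + 3·0 + 2·0 + 1·0 + 3·-2 + 1·0 = 0
  col ζ: 2·0 + 3·0 + 2·0 + 1·-3 + 3·1 + 1·0 = 0

y = (p0:2, p1:3, p2:2, p3:1, p4:3, p5:1)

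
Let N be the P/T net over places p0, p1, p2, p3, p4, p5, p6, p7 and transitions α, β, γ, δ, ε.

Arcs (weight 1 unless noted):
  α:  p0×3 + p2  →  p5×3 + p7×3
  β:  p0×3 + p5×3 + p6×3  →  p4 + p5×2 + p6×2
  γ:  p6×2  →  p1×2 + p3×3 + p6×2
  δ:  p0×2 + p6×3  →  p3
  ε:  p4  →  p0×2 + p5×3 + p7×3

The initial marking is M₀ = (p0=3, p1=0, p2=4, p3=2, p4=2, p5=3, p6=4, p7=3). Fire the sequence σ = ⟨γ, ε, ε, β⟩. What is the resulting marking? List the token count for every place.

(p0=4, p1=2, p2=4, p3=5, p4=1, p5=8, p6=3, p7=9)

step 1: fire γ:  (p0=3, p1=0, p2=4, p3=2, p4=2, p5=3, p6=4, p7=3) → (p0=3, p1=2, p2=4, p3=5, p4=2, p5=3, p6=4, p7=3)
step 2: fire ε:  (p0=3, p1=2, p2=4, p3=5, p4=2, p5=3, p6=4, p7=3) → (p0=5, p1=2, p2=4, p3=5, p4=1, p5=6, p6=4, p7=6)
step 3: fire ε:  (p0=5, p1=2, p2=4, p3=5, p4=1, p5=6, p6=4, p7=6) → (p0=7, p1=2, p2=4, p3=5, p4=0, p5=9, p6=4, p7=9)
step 4: fire β:  (p0=7, p1=2, p2=4, p3=5, p4=0, p5=9, p6=4, p7=9) → (p0=4, p1=2, p2=4, p3=5, p4=1, p5=8, p6=3, p7=9)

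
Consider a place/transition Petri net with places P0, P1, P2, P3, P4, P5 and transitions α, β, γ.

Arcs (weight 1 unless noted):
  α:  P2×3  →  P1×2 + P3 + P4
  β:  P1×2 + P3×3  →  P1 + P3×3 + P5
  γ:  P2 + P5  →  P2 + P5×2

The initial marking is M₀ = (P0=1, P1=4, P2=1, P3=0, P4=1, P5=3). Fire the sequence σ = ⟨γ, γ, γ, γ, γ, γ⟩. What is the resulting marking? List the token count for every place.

step 1: fire γ:  (P0=1, P1=4, P2=1, P3=0, P4=1, P5=3) → (P0=1, P1=4, P2=1, P3=0, P4=1, P5=4)
step 2: fire γ:  (P0=1, P1=4, P2=1, P3=0, P4=1, P5=4) → (P0=1, P1=4, P2=1, P3=0, P4=1, P5=5)
step 3: fire γ:  (P0=1, P1=4, P2=1, P3=0, P4=1, P5=5) → (P0=1, P1=4, P2=1, P3=0, P4=1, P5=6)
step 4: fire γ:  (P0=1, P1=4, P2=1, P3=0, P4=1, P5=6) → (P0=1, P1=4, P2=1, P3=0, P4=1, P5=7)
step 5: fire γ:  (P0=1, P1=4, P2=1, P3=0, P4=1, P5=7) → (P0=1, P1=4, P2=1, P3=0, P4=1, P5=8)
step 6: fire γ:  (P0=1, P1=4, P2=1, P3=0, P4=1, P5=8) → (P0=1, P1=4, P2=1, P3=0, P4=1, P5=9)

(P0=1, P1=4, P2=1, P3=0, P4=1, P5=9)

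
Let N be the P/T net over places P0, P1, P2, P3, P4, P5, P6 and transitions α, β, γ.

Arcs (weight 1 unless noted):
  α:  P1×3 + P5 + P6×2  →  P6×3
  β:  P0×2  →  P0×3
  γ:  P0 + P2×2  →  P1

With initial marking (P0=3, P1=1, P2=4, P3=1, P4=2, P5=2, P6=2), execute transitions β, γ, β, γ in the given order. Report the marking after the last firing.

step 1: fire β:  (P0=3, P1=1, P2=4, P3=1, P4=2, P5=2, P6=2) → (P0=4, P1=1, P2=4, P3=1, P4=2, P5=2, P6=2)
step 2: fire γ:  (P0=4, P1=1, P2=4, P3=1, P4=2, P5=2, P6=2) → (P0=3, P1=2, P2=2, P3=1, P4=2, P5=2, P6=2)
step 3: fire β:  (P0=3, P1=2, P2=2, P3=1, P4=2, P5=2, P6=2) → (P0=4, P1=2, P2=2, P3=1, P4=2, P5=2, P6=2)
step 4: fire γ:  (P0=4, P1=2, P2=2, P3=1, P4=2, P5=2, P6=2) → (P0=3, P1=3, P2=0, P3=1, P4=2, P5=2, P6=2)

(P0=3, P1=3, P2=0, P3=1, P4=2, P5=2, P6=2)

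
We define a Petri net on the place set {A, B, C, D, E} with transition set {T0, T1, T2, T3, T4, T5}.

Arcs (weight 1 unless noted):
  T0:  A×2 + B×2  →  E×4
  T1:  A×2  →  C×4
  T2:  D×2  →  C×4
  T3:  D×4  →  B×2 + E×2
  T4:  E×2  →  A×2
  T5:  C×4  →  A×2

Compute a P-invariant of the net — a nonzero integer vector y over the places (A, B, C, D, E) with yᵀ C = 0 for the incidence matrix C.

y = (A:2, B:2, C:1, D:2, E:2)

Incidence matrix C (rows=places, cols=transitions):
       T0   T1   T2   T3   T4   T5
    A  -2   -2    0    0    2    2
    B  -2    0    0    2    0    0
    C   0    4    4    0    0   -4
    D   0    0   -2   -4    0    0
    E   4    0    0    2   -2    0

Candidate y = [2, 2, 1, 2, 2]; check y·C column-wise:
  col T0: 2·-2 + 2·-2 + 1·0 + 2·0 + 2·4 = 0
  col T1: 2·-2 + 2·0 + 1·4 + 2·0 + 2·0 = 0
  col T2: 2·0 + 2·0 + 1·4 + 2·-2 + 2·0 = 0
  col T3: 2·0 + 2·2 + 1·0 + 2·-4 + 2·2 = 0
  col T4: 2·2 + 2·0 + 1·0 + 2·0 + 2·-2 = 0
  col T5: 2·2 + 2·0 + 1·-4 + 2·0 + 2·0 = 0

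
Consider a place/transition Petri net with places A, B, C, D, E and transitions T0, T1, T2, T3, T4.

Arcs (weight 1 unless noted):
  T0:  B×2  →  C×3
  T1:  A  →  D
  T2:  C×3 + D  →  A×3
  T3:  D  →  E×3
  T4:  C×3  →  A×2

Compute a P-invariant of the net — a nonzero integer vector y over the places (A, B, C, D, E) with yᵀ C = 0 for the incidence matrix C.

Incidence matrix C (rows=places, cols=transitions):
       T0   T1   T2   T3   T4
    A   0   -1    3    0    2
    B  -2    0    0    0    0
    C   3    0   -3    0   -3
    D   0    1   -1   -1    0
    E   0    0    0    3    0

Candidate y = [3, 3, 2, 3, 1]; check y·C column-wise:
  col T0: 3·0 + 3·-2 + 2·3 + 3·0 + 1·0 = 0
  col T1: 3·-1 + 3·0 + 2·0 + 3·1 + 1·0 = 0
  col T2: 3·3 + 3·0 + 2·-3 + 3·-1 + 1·0 = 0
  col T3: 3·0 + 3·0 + 2·0 + 3·-1 + 1·3 = 0
  col T4: 3·2 + 3·0 + 2·-3 + 3·0 + 1·0 = 0

y = (A:3, B:3, C:2, D:3, E:1)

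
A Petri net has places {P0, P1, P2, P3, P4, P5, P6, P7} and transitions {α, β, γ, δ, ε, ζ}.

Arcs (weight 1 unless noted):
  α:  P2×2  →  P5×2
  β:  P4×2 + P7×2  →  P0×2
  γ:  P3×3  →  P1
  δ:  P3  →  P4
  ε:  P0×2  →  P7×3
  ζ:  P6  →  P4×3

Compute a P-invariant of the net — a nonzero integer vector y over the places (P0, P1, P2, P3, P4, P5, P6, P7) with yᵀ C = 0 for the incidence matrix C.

Incidence matrix C (rows=places, cols=transitions):
        α    β    γ    δ    ε    ζ
   P0   0    2    0    0   -2    0
   P1   0    0    1    0    0    0
   P2  -2    0    0    0    0    0
   P3   0    0   -3   -1    0    0
   P4   0   -2    0    1    0    3
   P5   2    0    0    0    0    0
   P6   0    0    0    0    0   -1
   P7   0   -2    0    0    3    0

Candidate y = [0, 0, 1, 0, 0, 1, 0, 0]; check y·C column-wise:
  col α: 1·-2 + 1·2 = 0
  col β: 0·2 + 1·0 + 0·-2 + 1·0 + 0·-2 = 0
  col γ: 0·1 + 1·0 + 0·-3 + 1·0 = 0
  col δ: 1·0 + 0·-1 + 0·1 + 1·0 = 0
  col ε: 0·-2 + 1·0 + 1·0 + 0·3 = 0
  col ζ: 1·0 + 0·3 + 1·0 + 0·-1 = 0

y = (P0:0, P1:0, P2:1, P3:0, P4:0, P5:1, P6:0, P7:0)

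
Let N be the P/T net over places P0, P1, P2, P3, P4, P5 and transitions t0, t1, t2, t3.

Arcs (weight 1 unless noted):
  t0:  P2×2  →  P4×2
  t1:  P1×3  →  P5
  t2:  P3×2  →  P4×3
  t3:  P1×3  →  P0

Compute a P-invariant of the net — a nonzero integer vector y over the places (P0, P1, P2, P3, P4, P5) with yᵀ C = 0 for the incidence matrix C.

Incidence matrix C (rows=places, cols=transitions):
       t0   t1   t2   t3
   P0   0    0    0    1
   P1   0   -3    0   -3
   P2  -2    0    0    0
   P3   0    0   -2    0
   P4   2    0    3    0
   P5   0    1    0    0

Candidate y = [0, 0, 2, 3, 2, 0]; check y·C column-wise:
  col t0: 2·-2 + 3·0 + 2·2 = 0
  col t1: 0·-3 + 2·0 + 3·0 + 2·0 + 0·1 = 0
  col t2: 2·0 + 3·-2 + 2·3 = 0
  col t3: 0·1 + 0·-3 + 2·0 + 3·0 + 2·0 = 0

y = (P0:0, P1:0, P2:2, P3:3, P4:2, P5:0)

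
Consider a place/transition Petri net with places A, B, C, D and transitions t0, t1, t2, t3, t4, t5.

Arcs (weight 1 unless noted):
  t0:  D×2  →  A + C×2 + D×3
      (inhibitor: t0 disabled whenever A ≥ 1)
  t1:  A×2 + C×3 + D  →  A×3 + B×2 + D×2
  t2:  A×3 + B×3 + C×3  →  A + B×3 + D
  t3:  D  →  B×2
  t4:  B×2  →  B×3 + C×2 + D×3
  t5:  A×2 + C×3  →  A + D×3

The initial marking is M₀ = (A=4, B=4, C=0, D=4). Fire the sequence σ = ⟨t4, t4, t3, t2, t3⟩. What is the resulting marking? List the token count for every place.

step 1: fire t4:  (A=4, B=4, C=0, D=4) → (A=4, B=5, C=2, D=7)
step 2: fire t4:  (A=4, B=5, C=2, D=7) → (A=4, B=6, C=4, D=10)
step 3: fire t3:  (A=4, B=6, C=4, D=10) → (A=4, B=8, C=4, D=9)
step 4: fire t2:  (A=4, B=8, C=4, D=9) → (A=2, B=8, C=1, D=10)
step 5: fire t3:  (A=2, B=8, C=1, D=10) → (A=2, B=10, C=1, D=9)

(A=2, B=10, C=1, D=9)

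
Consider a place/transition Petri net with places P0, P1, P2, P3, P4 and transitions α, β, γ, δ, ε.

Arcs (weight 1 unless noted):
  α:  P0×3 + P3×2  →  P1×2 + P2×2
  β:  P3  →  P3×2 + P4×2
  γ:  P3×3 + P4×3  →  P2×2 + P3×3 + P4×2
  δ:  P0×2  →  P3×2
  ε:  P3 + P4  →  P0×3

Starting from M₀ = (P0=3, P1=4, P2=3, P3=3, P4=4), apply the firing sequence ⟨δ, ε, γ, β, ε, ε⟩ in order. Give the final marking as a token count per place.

(P0=10, P1=4, P2=5, P3=3, P4=2)

step 1: fire δ:  (P0=3, P1=4, P2=3, P3=3, P4=4) → (P0=1, P1=4, P2=3, P3=5, P4=4)
step 2: fire ε:  (P0=1, P1=4, P2=3, P3=5, P4=4) → (P0=4, P1=4, P2=3, P3=4, P4=3)
step 3: fire γ:  (P0=4, P1=4, P2=3, P3=4, P4=3) → (P0=4, P1=4, P2=5, P3=4, P4=2)
step 4: fire β:  (P0=4, P1=4, P2=5, P3=4, P4=2) → (P0=4, P1=4, P2=5, P3=5, P4=4)
step 5: fire ε:  (P0=4, P1=4, P2=5, P3=5, P4=4) → (P0=7, P1=4, P2=5, P3=4, P4=3)
step 6: fire ε:  (P0=7, P1=4, P2=5, P3=4, P4=3) → (P0=10, P1=4, P2=5, P3=3, P4=2)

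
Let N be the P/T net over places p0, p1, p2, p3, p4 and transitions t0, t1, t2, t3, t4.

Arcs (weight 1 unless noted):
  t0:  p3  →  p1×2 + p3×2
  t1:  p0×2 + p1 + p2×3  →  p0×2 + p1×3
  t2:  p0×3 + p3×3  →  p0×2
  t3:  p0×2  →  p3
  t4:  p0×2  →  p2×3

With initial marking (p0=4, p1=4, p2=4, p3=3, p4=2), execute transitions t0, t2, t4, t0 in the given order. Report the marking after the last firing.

(p0=1, p1=8, p2=7, p3=2, p4=2)

step 1: fire t0:  (p0=4, p1=4, p2=4, p3=3, p4=2) → (p0=4, p1=6, p2=4, p3=4, p4=2)
step 2: fire t2:  (p0=4, p1=6, p2=4, p3=4, p4=2) → (p0=3, p1=6, p2=4, p3=1, p4=2)
step 3: fire t4:  (p0=3, p1=6, p2=4, p3=1, p4=2) → (p0=1, p1=6, p2=7, p3=1, p4=2)
step 4: fire t0:  (p0=1, p1=6, p2=7, p3=1, p4=2) → (p0=1, p1=8, p2=7, p3=2, p4=2)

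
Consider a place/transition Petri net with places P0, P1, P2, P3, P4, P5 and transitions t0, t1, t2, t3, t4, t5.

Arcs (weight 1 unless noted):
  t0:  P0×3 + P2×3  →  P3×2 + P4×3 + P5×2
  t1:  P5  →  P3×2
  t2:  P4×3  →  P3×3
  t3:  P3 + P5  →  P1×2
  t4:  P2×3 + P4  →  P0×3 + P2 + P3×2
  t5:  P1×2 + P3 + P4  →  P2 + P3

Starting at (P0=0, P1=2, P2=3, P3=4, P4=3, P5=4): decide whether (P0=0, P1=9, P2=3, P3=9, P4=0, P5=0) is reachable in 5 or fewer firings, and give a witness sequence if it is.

NO — not reachable within 5 firings

depth 0: 1 marking
depth 1: 6 markings reached so far
depth 2: 16 markings reached so far
depth 3: 32 markings reached so far
depth 4: 55 markings reached so far
depth 5: 81 markings reached so far
target is not among the 81 markings reachable within 5 steps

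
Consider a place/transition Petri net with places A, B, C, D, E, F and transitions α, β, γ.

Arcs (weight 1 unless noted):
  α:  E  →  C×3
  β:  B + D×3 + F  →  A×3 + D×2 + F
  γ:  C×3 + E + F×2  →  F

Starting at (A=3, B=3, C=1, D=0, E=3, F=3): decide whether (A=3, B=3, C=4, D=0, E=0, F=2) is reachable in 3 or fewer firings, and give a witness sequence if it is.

step 1: fire α:  (A=3, B=3, C=1, D=0, E=3, F=3) → (A=3, B=3, C=4, D=0, E=2, F=3)
step 2: fire α:  (A=3, B=3, C=4, D=0, E=2, F=3) → (A=3, B=3, C=7, D=0, E=1, F=3)
step 3: fire γ:  (A=3, B=3, C=7, D=0, E=1, F=3) → (A=3, B=3, C=4, D=0, E=0, F=2)

YES — reachable via ⟨α, α, γ⟩ (3 firings)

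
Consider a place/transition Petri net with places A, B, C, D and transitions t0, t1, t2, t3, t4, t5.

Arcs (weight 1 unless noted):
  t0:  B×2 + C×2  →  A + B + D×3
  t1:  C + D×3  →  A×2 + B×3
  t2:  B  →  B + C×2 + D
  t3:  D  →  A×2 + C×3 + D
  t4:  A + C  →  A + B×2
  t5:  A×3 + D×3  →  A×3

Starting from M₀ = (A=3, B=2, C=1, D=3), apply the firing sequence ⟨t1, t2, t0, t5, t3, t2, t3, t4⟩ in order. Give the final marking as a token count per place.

(A=10, B=6, C=7, D=2)

step 1: fire t1:  (A=3, B=2, C=1, D=3) → (A=5, B=5, C=0, D=0)
step 2: fire t2:  (A=5, B=5, C=0, D=0) → (A=5, B=5, C=2, D=1)
step 3: fire t0:  (A=5, B=5, C=2, D=1) → (A=6, B=4, C=0, D=4)
step 4: fire t5:  (A=6, B=4, C=0, D=4) → (A=6, B=4, C=0, D=1)
step 5: fire t3:  (A=6, B=4, C=0, D=1) → (A=8, B=4, C=3, D=1)
step 6: fire t2:  (A=8, B=4, C=3, D=1) → (A=8, B=4, C=5, D=2)
step 7: fire t3:  (A=8, B=4, C=5, D=2) → (A=10, B=4, C=8, D=2)
step 8: fire t4:  (A=10, B=4, C=8, D=2) → (A=10, B=6, C=7, D=2)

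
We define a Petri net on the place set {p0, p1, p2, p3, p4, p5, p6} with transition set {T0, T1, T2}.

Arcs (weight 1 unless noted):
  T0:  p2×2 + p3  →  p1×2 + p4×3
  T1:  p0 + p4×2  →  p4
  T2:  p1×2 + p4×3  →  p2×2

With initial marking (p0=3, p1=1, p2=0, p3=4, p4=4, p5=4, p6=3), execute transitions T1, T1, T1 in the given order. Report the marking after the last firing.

step 1: fire T1:  (p0=3, p1=1, p2=0, p3=4, p4=4, p5=4, p6=3) → (p0=2, p1=1, p2=0, p3=4, p4=3, p5=4, p6=3)
step 2: fire T1:  (p0=2, p1=1, p2=0, p3=4, p4=3, p5=4, p6=3) → (p0=1, p1=1, p2=0, p3=4, p4=2, p5=4, p6=3)
step 3: fire T1:  (p0=1, p1=1, p2=0, p3=4, p4=2, p5=4, p6=3) → (p0=0, p1=1, p2=0, p3=4, p4=1, p5=4, p6=3)

(p0=0, p1=1, p2=0, p3=4, p4=1, p5=4, p6=3)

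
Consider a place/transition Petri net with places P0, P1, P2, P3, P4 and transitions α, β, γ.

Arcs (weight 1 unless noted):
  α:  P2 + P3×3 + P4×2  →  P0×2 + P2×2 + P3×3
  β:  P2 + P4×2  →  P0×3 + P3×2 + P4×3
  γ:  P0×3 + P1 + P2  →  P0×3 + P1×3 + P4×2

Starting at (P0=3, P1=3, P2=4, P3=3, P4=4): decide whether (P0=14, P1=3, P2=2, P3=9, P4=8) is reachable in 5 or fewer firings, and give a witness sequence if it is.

NO — not reachable within 5 firings

depth 0: 1 marking
depth 1: 4 markings reached so far
depth 2: 10 markings reached so far
depth 3: 19 markings reached so far
depth 4: 32 markings reached so far
depth 5: 44 markings reached so far
target is not among the 44 markings reachable within 5 steps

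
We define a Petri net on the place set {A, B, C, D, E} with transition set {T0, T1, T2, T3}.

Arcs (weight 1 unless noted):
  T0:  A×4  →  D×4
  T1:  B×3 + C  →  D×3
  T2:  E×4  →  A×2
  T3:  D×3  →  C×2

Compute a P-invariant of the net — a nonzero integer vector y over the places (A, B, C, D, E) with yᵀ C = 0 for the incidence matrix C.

Incidence matrix C (rows=places, cols=transitions):
       T0   T1   T2   T3
    A  -4    0    2    0
    B   0   -3    0    0
    C   0   -1    0    2
    D   4    3    0   -3
    E   0    0   -4    0

Candidate y = [2, 1, 3, 2, 1]; check y·C column-wise:
  col T0: 2·-4 + 1·0 + 3·0 + 2·4 + 1·0 = 0
  col T1: 2·0 + 1·-3 + 3·-1 + 2·3 + 1·0 = 0
  col T2: 2·2 + 1·0 + 3·0 + 2·0 + 1·-4 = 0
  col T3: 2·0 + 1·0 + 3·2 + 2·-3 + 1·0 = 0

y = (A:2, B:1, C:3, D:2, E:1)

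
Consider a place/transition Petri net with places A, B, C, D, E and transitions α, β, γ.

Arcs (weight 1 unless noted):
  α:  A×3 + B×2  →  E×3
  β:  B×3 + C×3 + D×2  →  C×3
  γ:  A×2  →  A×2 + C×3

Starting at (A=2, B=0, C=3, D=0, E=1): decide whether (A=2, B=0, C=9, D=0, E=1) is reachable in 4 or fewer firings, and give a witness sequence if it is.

step 1: fire γ:  (A=2, B=0, C=3, D=0, E=1) → (A=2, B=0, C=6, D=0, E=1)
step 2: fire γ:  (A=2, B=0, C=6, D=0, E=1) → (A=2, B=0, C=9, D=0, E=1)

YES — reachable via ⟨γ, γ⟩ (2 firings)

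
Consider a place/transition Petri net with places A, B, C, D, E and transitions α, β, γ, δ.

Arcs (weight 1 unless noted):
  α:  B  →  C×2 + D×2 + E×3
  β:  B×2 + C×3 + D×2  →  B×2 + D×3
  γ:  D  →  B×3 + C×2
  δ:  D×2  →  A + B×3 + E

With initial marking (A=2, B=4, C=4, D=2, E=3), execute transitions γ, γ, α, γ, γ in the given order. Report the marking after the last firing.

step 1: fire γ:  (A=2, B=4, C=4, D=2, E=3) → (A=2, B=7, C=6, D=1, E=3)
step 2: fire γ:  (A=2, B=7, C=6, D=1, E=3) → (A=2, B=10, C=8, D=0, E=3)
step 3: fire α:  (A=2, B=10, C=8, D=0, E=3) → (A=2, B=9, C=10, D=2, E=6)
step 4: fire γ:  (A=2, B=9, C=10, D=2, E=6) → (A=2, B=12, C=12, D=1, E=6)
step 5: fire γ:  (A=2, B=12, C=12, D=1, E=6) → (A=2, B=15, C=14, D=0, E=6)

(A=2, B=15, C=14, D=0, E=6)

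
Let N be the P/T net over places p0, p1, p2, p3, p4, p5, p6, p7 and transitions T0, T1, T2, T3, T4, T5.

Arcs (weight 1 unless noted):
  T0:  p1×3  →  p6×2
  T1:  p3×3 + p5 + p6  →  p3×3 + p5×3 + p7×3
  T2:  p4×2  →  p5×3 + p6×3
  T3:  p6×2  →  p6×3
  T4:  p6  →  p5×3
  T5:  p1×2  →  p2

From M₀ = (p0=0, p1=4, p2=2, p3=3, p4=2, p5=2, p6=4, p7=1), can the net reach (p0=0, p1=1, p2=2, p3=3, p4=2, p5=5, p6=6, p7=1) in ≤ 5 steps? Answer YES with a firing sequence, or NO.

YES — reachable via ⟨T0, T3, T4⟩ (3 firings)

step 1: fire T0:  (p0=0, p1=4, p2=2, p3=3, p4=2, p5=2, p6=4, p7=1) → (p0=0, p1=1, p2=2, p3=3, p4=2, p5=2, p6=6, p7=1)
step 2: fire T3:  (p0=0, p1=1, p2=2, p3=3, p4=2, p5=2, p6=6, p7=1) → (p0=0, p1=1, p2=2, p3=3, p4=2, p5=2, p6=7, p7=1)
step 3: fire T4:  (p0=0, p1=1, p2=2, p3=3, p4=2, p5=2, p6=7, p7=1) → (p0=0, p1=1, p2=2, p3=3, p4=2, p5=5, p6=6, p7=1)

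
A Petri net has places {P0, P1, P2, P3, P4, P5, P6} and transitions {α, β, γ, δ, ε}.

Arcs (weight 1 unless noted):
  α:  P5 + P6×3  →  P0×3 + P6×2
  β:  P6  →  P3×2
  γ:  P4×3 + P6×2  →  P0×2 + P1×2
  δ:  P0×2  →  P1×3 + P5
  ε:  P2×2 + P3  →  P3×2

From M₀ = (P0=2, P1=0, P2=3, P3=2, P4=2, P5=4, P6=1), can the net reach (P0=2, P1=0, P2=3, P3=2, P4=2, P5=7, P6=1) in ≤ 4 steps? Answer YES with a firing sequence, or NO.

depth 0: 1 marking
depth 1: 4 markings reached so far
depth 2: 7 markings reached so far
depth 3: 8 markings reached so far
depth 4: 8 markings reached so far
(frontier empty at depth 4; search complete)
target is not among the 8 markings reachable within 4 steps

NO — not reachable within 4 firings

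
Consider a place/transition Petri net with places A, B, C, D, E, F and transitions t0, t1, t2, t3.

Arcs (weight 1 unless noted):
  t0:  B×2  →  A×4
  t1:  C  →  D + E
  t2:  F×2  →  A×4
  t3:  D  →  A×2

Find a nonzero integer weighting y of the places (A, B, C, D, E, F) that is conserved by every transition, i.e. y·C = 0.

Incidence matrix C (rows=places, cols=transitions):
       t0   t1   t2   t3
    A   4    0    4    2
    B  -2    0    0    0
    C   0   -1    0    0
    D   0    1    0   -1
    E   0    1    0    0
    F   0    0   -2    0

Candidate y = [0, 0, 1, 0, 1, 0]; check y·C column-wise:
  col t0: 0·4 + 0·-2 + 1·0 + 1·0 = 0
  col t1: 1·-1 + 0·1 + 1·1 = 0
  col t2: 0·4 + 1·0 + 1·0 + 0·-2 = 0
  col t3: 0·2 + 1·0 + 0·-1 + 1·0 = 0

y = (A:0, B:0, C:1, D:0, E:1, F:0)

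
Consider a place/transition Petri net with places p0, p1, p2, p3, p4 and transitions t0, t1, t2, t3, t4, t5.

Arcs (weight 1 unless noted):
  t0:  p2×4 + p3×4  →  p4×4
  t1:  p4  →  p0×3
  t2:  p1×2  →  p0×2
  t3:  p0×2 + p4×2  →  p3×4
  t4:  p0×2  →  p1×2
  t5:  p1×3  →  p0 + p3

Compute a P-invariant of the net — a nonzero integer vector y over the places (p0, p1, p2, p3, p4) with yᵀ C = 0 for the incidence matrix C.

Incidence matrix C (rows=places, cols=transitions):
       t0   t1   t2   t3   t4   t5
   p0   0    3    2   -2   -2    1
   p1   0    0   -2    0    2   -3
   p2  -4    0    0    0    0    0
   p3  -4    0    0    4    0    1
   p4   4   -1    0   -2    0    0

Candidate y = [1, 1, 1, 2, 3]; check y·C column-wise:
  col t0: 1·0 + 1·0 + 1·-4 + 2·-4 + 3·4 = 0
  col t1: 1·3 + 1·0 + 1·0 + 2·0 + 3·-1 = 0
  col t2: 1·2 + 1·-2 + 1·0 + 2·0 + 3·0 = 0
  col t3: 1·-2 + 1·0 + 1·0 + 2·4 + 3·-2 = 0
  col t4: 1·-2 + 1·2 + 1·0 + 2·0 + 3·0 = 0
  col t5: 1·1 + 1·-3 + 1·0 + 2·1 + 3·0 = 0

y = (p0:1, p1:1, p2:1, p3:2, p4:3)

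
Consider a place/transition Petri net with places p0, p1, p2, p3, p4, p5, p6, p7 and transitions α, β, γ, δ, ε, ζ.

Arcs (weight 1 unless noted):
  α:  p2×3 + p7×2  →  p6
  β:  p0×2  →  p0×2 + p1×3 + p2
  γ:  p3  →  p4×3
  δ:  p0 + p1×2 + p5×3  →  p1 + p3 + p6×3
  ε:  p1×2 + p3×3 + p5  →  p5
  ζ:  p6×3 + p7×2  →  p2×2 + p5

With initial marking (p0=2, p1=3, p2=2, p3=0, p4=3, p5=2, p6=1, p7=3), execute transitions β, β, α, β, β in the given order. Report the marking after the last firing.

(p0=2, p1=15, p2=3, p3=0, p4=3, p5=2, p6=2, p7=1)

step 1: fire β:  (p0=2, p1=3, p2=2, p3=0, p4=3, p5=2, p6=1, p7=3) → (p0=2, p1=6, p2=3, p3=0, p4=3, p5=2, p6=1, p7=3)
step 2: fire β:  (p0=2, p1=6, p2=3, p3=0, p4=3, p5=2, p6=1, p7=3) → (p0=2, p1=9, p2=4, p3=0, p4=3, p5=2, p6=1, p7=3)
step 3: fire α:  (p0=2, p1=9, p2=4, p3=0, p4=3, p5=2, p6=1, p7=3) → (p0=2, p1=9, p2=1, p3=0, p4=3, p5=2, p6=2, p7=1)
step 4: fire β:  (p0=2, p1=9, p2=1, p3=0, p4=3, p5=2, p6=2, p7=1) → (p0=2, p1=12, p2=2, p3=0, p4=3, p5=2, p6=2, p7=1)
step 5: fire β:  (p0=2, p1=12, p2=2, p3=0, p4=3, p5=2, p6=2, p7=1) → (p0=2, p1=15, p2=3, p3=0, p4=3, p5=2, p6=2, p7=1)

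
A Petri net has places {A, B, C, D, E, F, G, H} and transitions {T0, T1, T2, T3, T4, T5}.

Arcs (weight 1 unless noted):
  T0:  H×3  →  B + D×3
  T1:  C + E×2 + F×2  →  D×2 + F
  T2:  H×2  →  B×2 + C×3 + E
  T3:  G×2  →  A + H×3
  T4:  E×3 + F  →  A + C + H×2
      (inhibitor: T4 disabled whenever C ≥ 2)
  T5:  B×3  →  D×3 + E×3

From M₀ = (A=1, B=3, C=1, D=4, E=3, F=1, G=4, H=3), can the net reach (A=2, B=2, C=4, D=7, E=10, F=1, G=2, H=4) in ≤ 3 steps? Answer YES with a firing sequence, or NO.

depth 0: 1 marking
depth 1: 6 markings reached so far
depth 2: 16 markings reached so far
depth 3: 32 markings reached so far
target is not among the 32 markings reachable within 3 steps

NO — not reachable within 3 firings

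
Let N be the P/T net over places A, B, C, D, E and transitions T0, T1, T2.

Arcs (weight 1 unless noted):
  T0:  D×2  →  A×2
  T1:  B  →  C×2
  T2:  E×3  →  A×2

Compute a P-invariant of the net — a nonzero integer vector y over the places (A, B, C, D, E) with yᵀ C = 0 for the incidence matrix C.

y = (A:0, B:2, C:1, D:0, E:0)

Incidence matrix C (rows=places, cols=transitions):
       T0   T1   T2
    A   2    0    2
    B   0   -1    0
    C   0    2    0
    D  -2    0    0
    E   0    0   -3

Candidate y = [0, 2, 1, 0, 0]; check y·C column-wise:
  col T0: 0·2 + 2·0 + 1·0 + 0·-2 = 0
  col T1: 2·-1 + 1·2 = 0
  col T2: 0·2 + 2·0 + 1·0 + 0·-3 = 0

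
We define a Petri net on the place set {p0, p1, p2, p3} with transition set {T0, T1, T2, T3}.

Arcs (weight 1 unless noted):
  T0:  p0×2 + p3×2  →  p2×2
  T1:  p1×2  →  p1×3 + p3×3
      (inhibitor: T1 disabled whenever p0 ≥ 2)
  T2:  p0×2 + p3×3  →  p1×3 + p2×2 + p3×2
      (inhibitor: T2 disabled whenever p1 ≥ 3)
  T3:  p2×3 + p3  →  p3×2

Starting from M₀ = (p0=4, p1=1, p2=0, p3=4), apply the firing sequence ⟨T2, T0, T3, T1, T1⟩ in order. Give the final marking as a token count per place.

step 1: fire T2:  (p0=4, p1=1, p2=0, p3=4) → (p0=2, p1=4, p2=2, p3=3)
step 2: fire T0:  (p0=2, p1=4, p2=2, p3=3) → (p0=0, p1=4, p2=4, p3=1)
step 3: fire T3:  (p0=0, p1=4, p2=4, p3=1) → (p0=0, p1=4, p2=1, p3=2)
step 4: fire T1:  (p0=0, p1=4, p2=1, p3=2) → (p0=0, p1=5, p2=1, p3=5)
step 5: fire T1:  (p0=0, p1=5, p2=1, p3=5) → (p0=0, p1=6, p2=1, p3=8)

(p0=0, p1=6, p2=1, p3=8)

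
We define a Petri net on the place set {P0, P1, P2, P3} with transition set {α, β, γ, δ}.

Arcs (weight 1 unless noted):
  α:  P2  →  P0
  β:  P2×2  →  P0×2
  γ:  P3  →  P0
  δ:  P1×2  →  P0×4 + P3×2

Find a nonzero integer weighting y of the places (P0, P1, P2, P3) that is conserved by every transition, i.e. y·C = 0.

Incidence matrix C (rows=places, cols=transitions):
        α    β    γ    δ
   P0   1    2    1    4
   P1   0    0    0   -2
   P2  -1   -2    0    0
   P3   0    0   -1    2

Candidate y = [1, 3, 1, 1]; check y·C column-wise:
  col α: 1·1 + 3·0 + 1·-1 + 1·0 = 0
  col β: 1·2 + 3·0 + 1·-2 + 1·0 = 0
  col γ: 1·1 + 3·0 + 1·0 + 1·-1 = 0
  col δ: 1·4 + 3·-2 + 1·0 + 1·2 = 0

y = (P0:1, P1:3, P2:1, P3:1)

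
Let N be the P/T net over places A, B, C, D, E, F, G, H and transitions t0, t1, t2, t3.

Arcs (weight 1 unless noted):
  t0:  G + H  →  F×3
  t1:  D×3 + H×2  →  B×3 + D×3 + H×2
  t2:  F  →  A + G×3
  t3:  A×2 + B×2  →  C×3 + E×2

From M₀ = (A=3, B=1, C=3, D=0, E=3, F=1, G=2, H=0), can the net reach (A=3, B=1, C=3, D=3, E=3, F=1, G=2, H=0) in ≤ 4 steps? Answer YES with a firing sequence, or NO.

depth 0: 1 marking
depth 1: 2 markings reached so far
depth 2: 2 markings reached so far
(frontier empty at depth 2; search complete)
target is not among the 2 markings reachable within 4 steps

NO — not reachable within 4 firings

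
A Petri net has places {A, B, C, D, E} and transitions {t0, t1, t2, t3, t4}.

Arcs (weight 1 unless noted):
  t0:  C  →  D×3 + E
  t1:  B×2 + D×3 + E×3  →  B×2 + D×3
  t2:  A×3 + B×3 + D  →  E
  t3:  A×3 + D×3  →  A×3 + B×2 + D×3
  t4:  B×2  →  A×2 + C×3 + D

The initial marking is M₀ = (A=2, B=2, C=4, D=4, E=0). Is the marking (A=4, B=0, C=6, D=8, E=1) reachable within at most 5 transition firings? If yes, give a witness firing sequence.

step 1: fire t0:  (A=2, B=2, C=4, D=4, E=0) → (A=2, B=2, C=3, D=7, E=1)
step 2: fire t4:  (A=2, B=2, C=3, D=7, E=1) → (A=4, B=0, C=6, D=8, E=1)

YES — reachable via ⟨t0, t4⟩ (2 firings)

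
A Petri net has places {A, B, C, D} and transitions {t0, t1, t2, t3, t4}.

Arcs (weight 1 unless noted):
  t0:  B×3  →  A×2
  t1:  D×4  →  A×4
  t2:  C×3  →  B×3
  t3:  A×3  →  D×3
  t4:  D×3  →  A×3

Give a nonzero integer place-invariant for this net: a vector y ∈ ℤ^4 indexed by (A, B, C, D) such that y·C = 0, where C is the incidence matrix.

Incidence matrix C (rows=places, cols=transitions):
       t0   t1   t2   t3   t4
    A   2    4    0   -3    3
    B  -3    0    3    0    0
    C   0    0   -3    0    0
    D   0   -4    0    3   -3

Candidate y = [3, 2, 2, 3]; check y·C column-wise:
  col t0: 3·2 + 2·-3 + 2·0 + 3·0 = 0
  col t1: 3·4 + 2·0 + 2·0 + 3·-4 = 0
  col t2: 3·0 + 2·3 + 2·-3 + 3·0 = 0
  col t3: 3·-3 + 2·0 + 2·0 + 3·3 = 0
  col t4: 3·3 + 2·0 + 2·0 + 3·-3 = 0

y = (A:3, B:2, C:2, D:3)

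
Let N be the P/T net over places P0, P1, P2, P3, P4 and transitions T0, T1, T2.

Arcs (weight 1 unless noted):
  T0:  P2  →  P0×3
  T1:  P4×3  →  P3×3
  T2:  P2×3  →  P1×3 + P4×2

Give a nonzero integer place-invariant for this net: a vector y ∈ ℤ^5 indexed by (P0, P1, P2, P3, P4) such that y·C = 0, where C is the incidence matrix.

y = (P0:1, P1:3, P2:3, P3:0, P4:0)

Incidence matrix C (rows=places, cols=transitions):
       T0   T1   T2
   P0   3    0    0
   P1   0    0    3
   P2  -1    0   -3
   P3   0    3    0
   P4   0   -3    2

Candidate y = [1, 3, 3, 0, 0]; check y·C column-wise:
  col T0: 1·3 + 3·0 + 3·-1 = 0
  col T1: 1·0 + 3·0 + 3·0 + 0·3 + 0·-3 = 0
  col T2: 1·0 + 3·3 + 3·-3 + 0·2 = 0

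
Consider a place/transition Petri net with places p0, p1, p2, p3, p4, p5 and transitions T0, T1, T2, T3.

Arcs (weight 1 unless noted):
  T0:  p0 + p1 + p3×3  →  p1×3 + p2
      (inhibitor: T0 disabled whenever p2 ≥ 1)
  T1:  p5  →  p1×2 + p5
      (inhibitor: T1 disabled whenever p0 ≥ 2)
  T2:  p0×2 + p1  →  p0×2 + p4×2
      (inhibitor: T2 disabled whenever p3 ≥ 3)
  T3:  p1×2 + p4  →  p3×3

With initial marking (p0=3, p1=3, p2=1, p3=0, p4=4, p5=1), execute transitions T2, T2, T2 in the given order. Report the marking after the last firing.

(p0=3, p1=0, p2=1, p3=0, p4=10, p5=1)

step 1: fire T2:  (p0=3, p1=3, p2=1, p3=0, p4=4, p5=1) → (p0=3, p1=2, p2=1, p3=0, p4=6, p5=1)
step 2: fire T2:  (p0=3, p1=2, p2=1, p3=0, p4=6, p5=1) → (p0=3, p1=1, p2=1, p3=0, p4=8, p5=1)
step 3: fire T2:  (p0=3, p1=1, p2=1, p3=0, p4=8, p5=1) → (p0=3, p1=0, p2=1, p3=0, p4=10, p5=1)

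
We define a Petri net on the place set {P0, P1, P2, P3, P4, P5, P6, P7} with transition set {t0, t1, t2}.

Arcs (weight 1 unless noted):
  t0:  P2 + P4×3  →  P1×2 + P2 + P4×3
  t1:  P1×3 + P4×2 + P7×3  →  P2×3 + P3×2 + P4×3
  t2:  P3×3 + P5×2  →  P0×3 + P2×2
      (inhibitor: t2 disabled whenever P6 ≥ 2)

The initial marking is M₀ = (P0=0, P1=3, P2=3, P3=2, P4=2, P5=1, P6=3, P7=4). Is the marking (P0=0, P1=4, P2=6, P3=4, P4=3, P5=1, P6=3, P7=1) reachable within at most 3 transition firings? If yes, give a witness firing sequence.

YES — reachable via ⟨t1, t0, t0⟩ (3 firings)

step 1: fire t1:  (P0=0, P1=3, P2=3, P3=2, P4=2, P5=1, P6=3, P7=4) → (P0=0, P1=0, P2=6, P3=4, P4=3, P5=1, P6=3, P7=1)
step 2: fire t0:  (P0=0, P1=0, P2=6, P3=4, P4=3, P5=1, P6=3, P7=1) → (P0=0, P1=2, P2=6, P3=4, P4=3, P5=1, P6=3, P7=1)
step 3: fire t0:  (P0=0, P1=2, P2=6, P3=4, P4=3, P5=1, P6=3, P7=1) → (P0=0, P1=4, P2=6, P3=4, P4=3, P5=1, P6=3, P7=1)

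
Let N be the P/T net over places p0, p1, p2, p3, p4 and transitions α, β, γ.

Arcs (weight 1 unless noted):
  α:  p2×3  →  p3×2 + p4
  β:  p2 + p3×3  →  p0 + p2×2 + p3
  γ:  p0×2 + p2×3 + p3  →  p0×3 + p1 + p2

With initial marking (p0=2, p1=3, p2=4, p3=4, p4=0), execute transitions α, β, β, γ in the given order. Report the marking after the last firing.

(p0=5, p1=4, p2=1, p3=1, p4=1)

step 1: fire α:  (p0=2, p1=3, p2=4, p3=4, p4=0) → (p0=2, p1=3, p2=1, p3=6, p4=1)
step 2: fire β:  (p0=2, p1=3, p2=1, p3=6, p4=1) → (p0=3, p1=3, p2=2, p3=4, p4=1)
step 3: fire β:  (p0=3, p1=3, p2=2, p3=4, p4=1) → (p0=4, p1=3, p2=3, p3=2, p4=1)
step 4: fire γ:  (p0=4, p1=3, p2=3, p3=2, p4=1) → (p0=5, p1=4, p2=1, p3=1, p4=1)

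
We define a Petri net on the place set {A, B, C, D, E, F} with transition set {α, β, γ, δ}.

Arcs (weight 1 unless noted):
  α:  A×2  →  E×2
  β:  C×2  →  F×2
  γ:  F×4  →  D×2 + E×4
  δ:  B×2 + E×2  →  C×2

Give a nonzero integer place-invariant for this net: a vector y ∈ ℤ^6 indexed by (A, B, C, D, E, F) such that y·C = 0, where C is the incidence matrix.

y = (A:1, B:-1, C:0, D:-2, E:1, F:0)

Incidence matrix C (rows=places, cols=transitions):
        α    β    γ    δ
    A  -2    0    0    0
    B   0    0    0   -2
    C   0   -2    0    2
    D   0    0    2    0
    E   2    0    4   -2
    F   0    2   -4    0

Candidate y = [1, -1, 0, -2, 1, 0]; check y·C column-wise:
  col α: 1·-2 + -1·0 + -2·0 + 1·2 = 0
  col β: 1·0 + -1·0 + 0·-2 + -2·0 + 1·0 + 0·2 = 0
  col γ: 1·0 + -1·0 + -2·2 + 1·4 + 0·-4 = 0
  col δ: 1·0 + -1·-2 + 0·2 + -2·0 + 1·-2 = 0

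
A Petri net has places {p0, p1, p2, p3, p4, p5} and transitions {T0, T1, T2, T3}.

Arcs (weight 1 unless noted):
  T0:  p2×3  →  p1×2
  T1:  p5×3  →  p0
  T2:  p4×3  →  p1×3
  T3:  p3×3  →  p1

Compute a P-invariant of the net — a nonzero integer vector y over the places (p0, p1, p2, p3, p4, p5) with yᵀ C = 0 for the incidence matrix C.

Incidence matrix C (rows=places, cols=transitions):
       T0   T1   T2   T3
   p0   0    1    0    0
   p1   2    0    3    1
   p2  -3    0    0    0
   p3   0    0    0   -3
   p4   0    0   -3    0
   p5   0   -3    0    0

Candidate y = [0, 3, 2, 1, 3, 0]; check y·C column-wise:
  col T0: 3·2 + 2·-3 + 1·0 + 3·0 = 0
  col T1: 0·1 + 3·0 + 2·0 + 1·0 + 3·0 + 0·-3 = 0
  col T2: 3·3 + 2·0 + 1·0 + 3·-3 = 0
  col T3: 3·1 + 2·0 + 1·-3 + 3·0 = 0

y = (p0:0, p1:3, p2:2, p3:1, p4:3, p5:0)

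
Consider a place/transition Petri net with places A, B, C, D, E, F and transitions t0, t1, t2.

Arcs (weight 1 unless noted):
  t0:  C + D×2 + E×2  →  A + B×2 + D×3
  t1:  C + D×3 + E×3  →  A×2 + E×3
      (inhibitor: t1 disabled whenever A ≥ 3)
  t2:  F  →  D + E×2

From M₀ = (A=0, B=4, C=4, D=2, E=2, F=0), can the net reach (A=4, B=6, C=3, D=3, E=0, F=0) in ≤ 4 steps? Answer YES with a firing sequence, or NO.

depth 0: 1 marking
depth 1: 2 markings reached so far
depth 2: 2 markings reached so far
(frontier empty at depth 2; search complete)
target is not among the 2 markings reachable within 4 steps

NO — not reachable within 4 firings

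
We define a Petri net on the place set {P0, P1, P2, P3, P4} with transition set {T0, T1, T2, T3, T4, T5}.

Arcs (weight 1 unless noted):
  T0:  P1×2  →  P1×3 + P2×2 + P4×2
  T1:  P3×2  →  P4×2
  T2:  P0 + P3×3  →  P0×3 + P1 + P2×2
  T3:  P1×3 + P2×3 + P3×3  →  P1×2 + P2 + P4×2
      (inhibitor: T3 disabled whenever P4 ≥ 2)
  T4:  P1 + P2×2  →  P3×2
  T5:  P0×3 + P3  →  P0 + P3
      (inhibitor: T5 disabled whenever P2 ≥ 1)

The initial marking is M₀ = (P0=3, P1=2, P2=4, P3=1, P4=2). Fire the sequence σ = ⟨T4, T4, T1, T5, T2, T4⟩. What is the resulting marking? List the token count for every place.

(P0=3, P1=0, P2=0, P3=2, P4=4)

step 1: fire T4:  (P0=3, P1=2, P2=4, P3=1, P4=2) → (P0=3, P1=1, P2=2, P3=3, P4=2)
step 2: fire T4:  (P0=3, P1=1, P2=2, P3=3, P4=2) → (P0=3, P1=0, P2=0, P3=5, P4=2)
step 3: fire T1:  (P0=3, P1=0, P2=0, P3=5, P4=2) → (P0=3, P1=0, P2=0, P3=3, P4=4)
step 4: fire T5:  (P0=3, P1=0, P2=0, P3=3, P4=4) → (P0=1, P1=0, P2=0, P3=3, P4=4)
step 5: fire T2:  (P0=1, P1=0, P2=0, P3=3, P4=4) → (P0=3, P1=1, P2=2, P3=0, P4=4)
step 6: fire T4:  (P0=3, P1=1, P2=2, P3=0, P4=4) → (P0=3, P1=0, P2=0, P3=2, P4=4)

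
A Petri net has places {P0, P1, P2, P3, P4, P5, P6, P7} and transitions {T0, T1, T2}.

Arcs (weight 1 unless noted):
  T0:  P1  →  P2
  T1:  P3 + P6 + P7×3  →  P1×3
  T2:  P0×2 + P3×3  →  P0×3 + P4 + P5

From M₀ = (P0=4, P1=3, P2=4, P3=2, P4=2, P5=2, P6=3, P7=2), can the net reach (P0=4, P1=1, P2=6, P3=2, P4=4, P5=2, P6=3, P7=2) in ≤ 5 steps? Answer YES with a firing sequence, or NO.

NO — not reachable within 5 firings

depth 0: 1 marking
depth 1: 2 markings reached so far
depth 2: 3 markings reached so far
depth 3: 4 markings reached so far
depth 4: 4 markings reached so far
(frontier empty at depth 4; search complete)
target is not among the 4 markings reachable within 5 steps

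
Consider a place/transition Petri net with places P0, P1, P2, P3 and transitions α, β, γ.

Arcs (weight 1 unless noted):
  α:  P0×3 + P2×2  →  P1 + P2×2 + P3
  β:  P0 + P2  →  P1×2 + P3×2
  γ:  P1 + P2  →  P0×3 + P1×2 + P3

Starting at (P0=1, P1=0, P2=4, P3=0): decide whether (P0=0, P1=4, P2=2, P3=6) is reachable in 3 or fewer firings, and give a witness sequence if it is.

depth 0: 1 marking
depth 1: 2 markings reached so far
depth 2: 3 markings reached so far
depth 3: 6 markings reached so far
target is not among the 6 markings reachable within 3 steps

NO — not reachable within 3 firings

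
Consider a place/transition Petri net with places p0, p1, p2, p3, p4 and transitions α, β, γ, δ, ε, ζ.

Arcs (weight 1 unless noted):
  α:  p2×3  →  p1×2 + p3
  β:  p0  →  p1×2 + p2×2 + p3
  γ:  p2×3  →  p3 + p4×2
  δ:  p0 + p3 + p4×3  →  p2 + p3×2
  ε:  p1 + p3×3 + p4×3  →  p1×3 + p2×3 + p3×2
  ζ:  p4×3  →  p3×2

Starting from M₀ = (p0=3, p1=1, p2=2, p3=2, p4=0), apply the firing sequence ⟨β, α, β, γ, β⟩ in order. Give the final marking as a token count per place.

step 1: fire β:  (p0=3, p1=1, p2=2, p3=2, p4=0) → (p0=2, p1=3, p2=4, p3=3, p4=0)
step 2: fire α:  (p0=2, p1=3, p2=4, p3=3, p4=0) → (p0=2, p1=5, p2=1, p3=4, p4=0)
step 3: fire β:  (p0=2, p1=5, p2=1, p3=4, p4=0) → (p0=1, p1=7, p2=3, p3=5, p4=0)
step 4: fire γ:  (p0=1, p1=7, p2=3, p3=5, p4=0) → (p0=1, p1=7, p2=0, p3=6, p4=2)
step 5: fire β:  (p0=1, p1=7, p2=0, p3=6, p4=2) → (p0=0, p1=9, p2=2, p3=7, p4=2)

(p0=0, p1=9, p2=2, p3=7, p4=2)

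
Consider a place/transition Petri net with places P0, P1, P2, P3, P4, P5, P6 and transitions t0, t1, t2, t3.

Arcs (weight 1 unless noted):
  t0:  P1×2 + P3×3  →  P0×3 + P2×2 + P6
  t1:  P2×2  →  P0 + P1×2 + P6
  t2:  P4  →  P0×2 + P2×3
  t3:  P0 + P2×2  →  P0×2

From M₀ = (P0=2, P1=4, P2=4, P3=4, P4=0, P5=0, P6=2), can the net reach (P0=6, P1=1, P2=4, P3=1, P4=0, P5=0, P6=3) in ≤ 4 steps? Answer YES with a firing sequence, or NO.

depth 0: 1 marking
depth 1: 4 markings reached so far
depth 2: 9 markings reached so far
depth 3: 12 markings reached so far
depth 4: 16 markings reached so far
target is not among the 16 markings reachable within 4 steps

NO — not reachable within 4 firings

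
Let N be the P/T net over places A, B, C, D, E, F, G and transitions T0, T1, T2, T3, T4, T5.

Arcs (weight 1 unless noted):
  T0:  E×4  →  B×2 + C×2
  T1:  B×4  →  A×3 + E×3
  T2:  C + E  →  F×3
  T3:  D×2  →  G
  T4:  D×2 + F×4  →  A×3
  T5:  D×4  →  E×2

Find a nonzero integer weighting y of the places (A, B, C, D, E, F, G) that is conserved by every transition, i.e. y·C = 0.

y = (A:2, B:3, C:1, D:1, E:2, F:1, G:2)

Incidence matrix C (rows=places, cols=transitions):
       T0   T1   T2   T3   T4   T5
    A   0    3    0    0    3    0
    B   2   -4    0    0    0    0
    C   2    0   -1    0    0    0
    D   0    0    0   -2   -2   -4
    E  -4    3   -1    0    0    2
    F   0    0    3    0   -4    0
    G   0    0    0    1    0    0

Candidate y = [2, 3, 1, 1, 2, 1, 2]; check y·C column-wise:
  col T0: 2·0 + 3·2 + 1·2 + 1·0 + 2·-4 + 1·0 + 2·0 = 0
  col T1: 2·3 + 3·-4 + 1·0 + 1·0 + 2·3 + 1·0 + 2·0 = 0
  col T2: 2·0 + 3·0 + 1·-1 + 1·0 + 2·-1 + 1·3 + 2·0 = 0
  col T3: 2·0 + 3·0 + 1·0 + 1·-2 + 2·0 + 1·0 + 2·1 = 0
  col T4: 2·3 + 3·0 + 1·0 + 1·-2 + 2·0 + 1·-4 + 2·0 = 0
  col T5: 2·0 + 3·0 + 1·0 + 1·-4 + 2·2 + 1·0 + 2·0 = 0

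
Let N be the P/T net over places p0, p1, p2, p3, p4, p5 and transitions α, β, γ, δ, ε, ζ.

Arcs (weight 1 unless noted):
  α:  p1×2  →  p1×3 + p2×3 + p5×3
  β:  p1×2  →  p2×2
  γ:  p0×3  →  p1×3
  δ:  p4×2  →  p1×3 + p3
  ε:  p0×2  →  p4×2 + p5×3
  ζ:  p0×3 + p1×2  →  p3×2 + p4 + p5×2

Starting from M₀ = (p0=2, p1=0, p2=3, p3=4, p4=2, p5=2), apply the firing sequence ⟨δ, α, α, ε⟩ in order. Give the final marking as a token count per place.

step 1: fire δ:  (p0=2, p1=0, p2=3, p3=4, p4=2, p5=2) → (p0=2, p1=3, p2=3, p3=5, p4=0, p5=2)
step 2: fire α:  (p0=2, p1=3, p2=3, p3=5, p4=0, p5=2) → (p0=2, p1=4, p2=6, p3=5, p4=0, p5=5)
step 3: fire α:  (p0=2, p1=4, p2=6, p3=5, p4=0, p5=5) → (p0=2, p1=5, p2=9, p3=5, p4=0, p5=8)
step 4: fire ε:  (p0=2, p1=5, p2=9, p3=5, p4=0, p5=8) → (p0=0, p1=5, p2=9, p3=5, p4=2, p5=11)

(p0=0, p1=5, p2=9, p3=5, p4=2, p5=11)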